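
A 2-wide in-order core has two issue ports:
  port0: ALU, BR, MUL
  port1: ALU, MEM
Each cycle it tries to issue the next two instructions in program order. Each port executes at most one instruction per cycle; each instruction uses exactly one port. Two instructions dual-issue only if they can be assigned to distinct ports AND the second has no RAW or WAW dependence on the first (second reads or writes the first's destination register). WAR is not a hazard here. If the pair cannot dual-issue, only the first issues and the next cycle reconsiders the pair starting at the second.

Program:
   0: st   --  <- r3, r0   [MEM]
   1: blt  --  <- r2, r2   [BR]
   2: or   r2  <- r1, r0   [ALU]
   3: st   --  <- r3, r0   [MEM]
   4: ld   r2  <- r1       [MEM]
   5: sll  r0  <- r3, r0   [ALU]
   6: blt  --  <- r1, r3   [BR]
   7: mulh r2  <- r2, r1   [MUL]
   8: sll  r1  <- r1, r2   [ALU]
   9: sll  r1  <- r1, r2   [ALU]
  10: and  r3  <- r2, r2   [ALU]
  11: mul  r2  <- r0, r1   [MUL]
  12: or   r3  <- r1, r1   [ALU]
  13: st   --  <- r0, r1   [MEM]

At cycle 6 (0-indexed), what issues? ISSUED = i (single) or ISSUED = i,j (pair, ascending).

ISSUED = 9,10

c0: i0/i1 st.MEM/blt.BR  pair
c1: i2/i3 or.ALU/st.MEM  pair
c2: i4/i5 ld.MEM/sll.ALU  pair
c3: i6 blt.BR  no-port BR/MUL
c4: i7 mulh.MUL  RAW r2
c5: i8 sll.ALU  RAW+WAW r1
c6: i9/i10 sll.ALU/and.ALU  pair
c7: i11/i12 mul.MUL/or.ALU  pair
c8: i13 st.MEM  tail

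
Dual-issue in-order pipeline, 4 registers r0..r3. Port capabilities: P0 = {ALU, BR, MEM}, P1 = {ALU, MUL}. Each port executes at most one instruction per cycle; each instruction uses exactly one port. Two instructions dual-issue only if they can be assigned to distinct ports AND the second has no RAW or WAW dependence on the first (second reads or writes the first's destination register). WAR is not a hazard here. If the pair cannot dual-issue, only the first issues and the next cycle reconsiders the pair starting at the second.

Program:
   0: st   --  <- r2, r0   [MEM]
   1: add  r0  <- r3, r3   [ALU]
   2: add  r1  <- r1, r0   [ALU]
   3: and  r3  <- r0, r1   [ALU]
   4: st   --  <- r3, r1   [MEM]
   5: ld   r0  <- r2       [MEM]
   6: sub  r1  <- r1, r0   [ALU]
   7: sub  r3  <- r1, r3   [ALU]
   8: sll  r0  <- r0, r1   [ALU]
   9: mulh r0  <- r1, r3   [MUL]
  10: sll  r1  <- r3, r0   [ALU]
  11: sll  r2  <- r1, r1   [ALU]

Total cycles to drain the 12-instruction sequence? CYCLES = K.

0. st+add @i0&i1  | 2-wide
1. add @i2  | RAW r1
2. and @i3  | RAW r3
3. st @i4  | no-port MEM/MEM
4. ld @i5  | RAW r0
5. sub @i6  | RAW r1
6. sub+sll @i7&i8  | 2-wide
7. mulh @i9  | RAW r0
8. sll @i10  | RAW r1
9. sll @i11  | tail

CYCLES = 10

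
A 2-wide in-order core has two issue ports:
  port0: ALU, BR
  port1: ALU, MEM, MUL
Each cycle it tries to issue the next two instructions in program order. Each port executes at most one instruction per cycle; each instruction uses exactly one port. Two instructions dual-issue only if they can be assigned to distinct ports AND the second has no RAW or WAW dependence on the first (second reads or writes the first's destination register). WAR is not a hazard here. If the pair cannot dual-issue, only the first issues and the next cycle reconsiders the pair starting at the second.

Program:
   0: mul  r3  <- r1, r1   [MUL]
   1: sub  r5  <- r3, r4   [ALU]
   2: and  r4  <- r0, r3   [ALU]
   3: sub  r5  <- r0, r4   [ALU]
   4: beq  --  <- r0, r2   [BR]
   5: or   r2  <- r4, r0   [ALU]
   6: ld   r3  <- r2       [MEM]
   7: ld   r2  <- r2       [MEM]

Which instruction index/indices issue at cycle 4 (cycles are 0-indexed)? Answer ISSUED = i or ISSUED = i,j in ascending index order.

ISSUED = 6

t=0 i0:mul ; RAW r3
t=1 i1,i2:sub/and ; dual
t=2 i3,i4:sub/beq ; dual
t=3 i5:or ; RAW r2
t=4 i6:ld ; no-port MEM/MEM
t=5 i7:ld ; tail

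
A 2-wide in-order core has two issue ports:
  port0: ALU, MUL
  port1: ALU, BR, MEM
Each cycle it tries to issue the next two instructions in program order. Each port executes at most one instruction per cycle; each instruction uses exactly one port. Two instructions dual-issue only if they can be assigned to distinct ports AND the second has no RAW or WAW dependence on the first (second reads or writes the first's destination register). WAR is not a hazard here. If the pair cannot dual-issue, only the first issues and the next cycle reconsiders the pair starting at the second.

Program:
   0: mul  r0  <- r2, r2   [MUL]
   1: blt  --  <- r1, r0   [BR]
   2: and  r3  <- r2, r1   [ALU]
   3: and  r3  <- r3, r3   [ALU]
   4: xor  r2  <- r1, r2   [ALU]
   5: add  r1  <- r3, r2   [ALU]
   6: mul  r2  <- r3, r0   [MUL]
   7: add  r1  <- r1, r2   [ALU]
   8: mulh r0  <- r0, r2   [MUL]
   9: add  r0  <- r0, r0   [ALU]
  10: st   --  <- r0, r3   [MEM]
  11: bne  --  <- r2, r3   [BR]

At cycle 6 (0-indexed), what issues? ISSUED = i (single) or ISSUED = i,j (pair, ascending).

c0: i0 mul  RAW r0
c1: i1+i2 blt+and  pair
c2: i3+i4 and+xor  pair
c3: i5+i6 add+mul  pair
c4: i7+i8 add+mulh  pair
c5: i9 add  RAW r0
c6: i10 st  no-port MEM/BR
c7: i11 bne  tail

ISSUED = 10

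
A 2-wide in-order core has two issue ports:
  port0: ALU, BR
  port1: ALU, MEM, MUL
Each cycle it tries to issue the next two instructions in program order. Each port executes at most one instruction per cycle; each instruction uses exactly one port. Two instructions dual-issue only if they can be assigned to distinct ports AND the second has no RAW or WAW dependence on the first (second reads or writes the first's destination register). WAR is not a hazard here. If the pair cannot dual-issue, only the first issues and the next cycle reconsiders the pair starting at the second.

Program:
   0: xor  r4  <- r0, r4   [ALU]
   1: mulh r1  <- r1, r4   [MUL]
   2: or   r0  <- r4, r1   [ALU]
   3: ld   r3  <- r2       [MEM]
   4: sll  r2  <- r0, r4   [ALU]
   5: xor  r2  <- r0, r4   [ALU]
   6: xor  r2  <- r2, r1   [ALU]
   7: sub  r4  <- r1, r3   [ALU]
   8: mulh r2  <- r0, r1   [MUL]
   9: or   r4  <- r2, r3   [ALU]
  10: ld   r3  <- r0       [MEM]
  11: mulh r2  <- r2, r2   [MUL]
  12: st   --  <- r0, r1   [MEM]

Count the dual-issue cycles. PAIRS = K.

[0] i0  xor.ALU  -- RAW r4
[1] i1  mulh.MUL  -- RAW r1
[2] i2+i3  or.ALU ld.MEM  -- pair
[3] i4  sll.ALU  -- WAW r2
[4] i5  xor.ALU  -- RAW+WAW r2
[5] i6+i7  xor.ALU sub.ALU  -- pair
[6] i8  mulh.MUL  -- RAW r2
[7] i9+i10  or.ALU ld.MEM  -- pair
[8] i11  mulh.MUL  -- no-port MUL/MEM
[9] i12  st.MEM  -- tail

PAIRS = 3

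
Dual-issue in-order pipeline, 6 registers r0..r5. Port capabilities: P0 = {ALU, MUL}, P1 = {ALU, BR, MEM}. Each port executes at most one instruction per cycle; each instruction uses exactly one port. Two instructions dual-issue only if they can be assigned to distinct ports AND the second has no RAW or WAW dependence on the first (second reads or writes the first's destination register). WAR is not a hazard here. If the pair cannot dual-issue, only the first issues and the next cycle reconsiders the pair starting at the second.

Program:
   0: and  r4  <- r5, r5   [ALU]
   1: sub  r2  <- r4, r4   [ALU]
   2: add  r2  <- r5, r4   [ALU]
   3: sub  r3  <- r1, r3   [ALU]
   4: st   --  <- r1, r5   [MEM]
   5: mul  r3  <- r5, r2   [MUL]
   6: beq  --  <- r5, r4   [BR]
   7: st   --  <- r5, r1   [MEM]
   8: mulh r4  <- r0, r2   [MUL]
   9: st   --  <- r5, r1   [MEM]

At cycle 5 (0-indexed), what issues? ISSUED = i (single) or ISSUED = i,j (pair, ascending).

c0: i0 and.ALU  RAW r4
c1: i1 sub.ALU  WAW r2
c2: i2,i3 add.ALU+sub.ALU  pair
c3: i4,i5 st.MEM+mul.MUL  pair
c4: i6 beq.BR  no-port BR/MEM
c5: i7,i8 st.MEM+mulh.MUL  pair
c6: i9 st.MEM  tail

ISSUED = 7,8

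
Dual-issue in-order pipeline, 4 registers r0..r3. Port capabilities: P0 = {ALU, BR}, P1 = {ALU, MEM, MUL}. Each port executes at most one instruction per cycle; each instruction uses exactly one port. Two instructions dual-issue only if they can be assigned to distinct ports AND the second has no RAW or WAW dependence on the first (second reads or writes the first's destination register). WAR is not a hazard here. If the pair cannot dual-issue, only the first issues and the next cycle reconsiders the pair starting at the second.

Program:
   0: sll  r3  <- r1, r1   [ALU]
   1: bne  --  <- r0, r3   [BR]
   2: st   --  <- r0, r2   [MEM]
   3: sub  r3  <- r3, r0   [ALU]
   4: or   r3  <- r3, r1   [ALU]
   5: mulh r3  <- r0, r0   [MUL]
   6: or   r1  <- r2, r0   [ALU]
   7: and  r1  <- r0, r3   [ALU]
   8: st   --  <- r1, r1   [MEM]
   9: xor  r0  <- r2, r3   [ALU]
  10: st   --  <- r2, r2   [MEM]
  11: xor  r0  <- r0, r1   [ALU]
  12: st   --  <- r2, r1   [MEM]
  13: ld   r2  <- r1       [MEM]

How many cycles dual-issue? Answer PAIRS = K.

PAIRS = 4

#0 head=0: sll i0 RAW r3
#1 head=1: bne+st i1+i2 pair
#2 head=3: sub i3 RAW+WAW r3
#3 head=4: or i4 WAW r3
#4 head=5: mulh+or i5+i6 pair
#5 head=7: and i7 RAW r1
#6 head=8: st+xor i8+i9 pair
#7 head=10: st+xor i10+i11 pair
#8 head=12: st i12 no-port MEM/MEM
#9 head=13: ld i13 tail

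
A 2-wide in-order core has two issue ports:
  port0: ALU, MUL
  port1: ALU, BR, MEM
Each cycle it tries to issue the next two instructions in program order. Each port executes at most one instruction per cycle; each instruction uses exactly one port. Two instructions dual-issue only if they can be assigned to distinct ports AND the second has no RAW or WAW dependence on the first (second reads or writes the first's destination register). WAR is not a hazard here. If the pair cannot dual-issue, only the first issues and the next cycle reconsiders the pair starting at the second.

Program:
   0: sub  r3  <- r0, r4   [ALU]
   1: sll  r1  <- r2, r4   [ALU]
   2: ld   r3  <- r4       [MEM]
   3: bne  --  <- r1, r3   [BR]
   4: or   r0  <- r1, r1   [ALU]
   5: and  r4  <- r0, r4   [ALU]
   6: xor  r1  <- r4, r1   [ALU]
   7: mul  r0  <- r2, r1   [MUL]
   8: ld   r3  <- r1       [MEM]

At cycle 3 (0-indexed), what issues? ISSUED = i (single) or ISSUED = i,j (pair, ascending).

ISSUED = 5

c0: i0+i1 sub.ALU/sll.ALU  pair
c1: i2 ld.MEM  no-port MEM/BR
c2: i3+i4 bne.BR/or.ALU  pair
c3: i5 and.ALU  RAW r4
c4: i6 xor.ALU  RAW r1
c5: i7+i8 mul.MUL/ld.MEM  pair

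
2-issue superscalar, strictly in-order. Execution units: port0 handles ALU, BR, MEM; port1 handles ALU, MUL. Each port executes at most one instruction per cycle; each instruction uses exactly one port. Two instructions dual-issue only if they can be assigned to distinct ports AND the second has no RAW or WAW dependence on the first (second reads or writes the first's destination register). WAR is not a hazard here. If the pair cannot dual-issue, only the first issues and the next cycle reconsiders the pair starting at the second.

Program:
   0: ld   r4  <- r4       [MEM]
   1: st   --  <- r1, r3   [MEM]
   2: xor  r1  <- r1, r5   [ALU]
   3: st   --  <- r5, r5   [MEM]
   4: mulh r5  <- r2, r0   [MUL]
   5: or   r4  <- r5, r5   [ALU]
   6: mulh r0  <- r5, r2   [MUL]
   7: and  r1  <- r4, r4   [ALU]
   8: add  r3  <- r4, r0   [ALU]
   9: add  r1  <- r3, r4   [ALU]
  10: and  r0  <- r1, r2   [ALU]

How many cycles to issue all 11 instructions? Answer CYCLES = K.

[0] i0  ld  -- no-port MEM/MEM
[1] i1+i2  st/xor  -- dual
[2] i3+i4  st/mulh  -- dual
[3] i5+i6  or/mulh  -- dual
[4] i7+i8  and/add  -- dual
[5] i9  add  -- RAW r1
[6] i10  and  -- tail

CYCLES = 7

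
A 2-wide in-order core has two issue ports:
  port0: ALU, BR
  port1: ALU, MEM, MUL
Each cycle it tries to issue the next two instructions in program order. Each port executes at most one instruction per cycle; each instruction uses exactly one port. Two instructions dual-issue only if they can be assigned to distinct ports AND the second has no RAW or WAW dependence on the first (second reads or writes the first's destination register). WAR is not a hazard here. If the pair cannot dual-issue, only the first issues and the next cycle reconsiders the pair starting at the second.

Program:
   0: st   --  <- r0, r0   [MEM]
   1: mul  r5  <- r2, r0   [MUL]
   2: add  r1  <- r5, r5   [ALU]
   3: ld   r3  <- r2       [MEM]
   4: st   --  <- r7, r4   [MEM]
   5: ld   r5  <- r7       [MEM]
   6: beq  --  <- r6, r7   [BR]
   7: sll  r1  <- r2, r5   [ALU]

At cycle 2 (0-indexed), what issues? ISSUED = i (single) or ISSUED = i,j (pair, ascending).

#0 head=0: st.MEM i0 no-port MEM/MUL
#1 head=1: mul.MUL i1 RAW r5
#2 head=2: add.ALU;ld.MEM i2+i3 2-wide
#3 head=4: st.MEM i4 no-port MEM/MEM
#4 head=5: ld.MEM;beq.BR i5+i6 2-wide
#5 head=7: sll.ALU i7 tail

ISSUED = 2,3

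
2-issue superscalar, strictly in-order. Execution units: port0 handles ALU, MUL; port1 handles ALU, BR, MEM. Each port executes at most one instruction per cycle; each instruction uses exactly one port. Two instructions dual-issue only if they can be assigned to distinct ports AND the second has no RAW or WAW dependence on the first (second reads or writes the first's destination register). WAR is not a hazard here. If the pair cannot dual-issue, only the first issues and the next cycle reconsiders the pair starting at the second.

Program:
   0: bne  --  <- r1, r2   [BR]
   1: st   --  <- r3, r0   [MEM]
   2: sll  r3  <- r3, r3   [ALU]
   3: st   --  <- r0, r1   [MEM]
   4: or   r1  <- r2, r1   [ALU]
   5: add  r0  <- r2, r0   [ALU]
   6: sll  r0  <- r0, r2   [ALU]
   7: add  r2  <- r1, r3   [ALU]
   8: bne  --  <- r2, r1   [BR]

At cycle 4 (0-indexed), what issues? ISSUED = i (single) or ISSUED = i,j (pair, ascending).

ISSUED = 6,7

0. bne.BR @i0  | no-port BR/MEM
1. st.MEM;sll.ALU @i1/i2  | 2-wide
2. st.MEM;or.ALU @i3/i4  | 2-wide
3. add.ALU @i5  | RAW+WAW r0
4. sll.ALU;add.ALU @i6/i7  | 2-wide
5. bne.BR @i8  | tail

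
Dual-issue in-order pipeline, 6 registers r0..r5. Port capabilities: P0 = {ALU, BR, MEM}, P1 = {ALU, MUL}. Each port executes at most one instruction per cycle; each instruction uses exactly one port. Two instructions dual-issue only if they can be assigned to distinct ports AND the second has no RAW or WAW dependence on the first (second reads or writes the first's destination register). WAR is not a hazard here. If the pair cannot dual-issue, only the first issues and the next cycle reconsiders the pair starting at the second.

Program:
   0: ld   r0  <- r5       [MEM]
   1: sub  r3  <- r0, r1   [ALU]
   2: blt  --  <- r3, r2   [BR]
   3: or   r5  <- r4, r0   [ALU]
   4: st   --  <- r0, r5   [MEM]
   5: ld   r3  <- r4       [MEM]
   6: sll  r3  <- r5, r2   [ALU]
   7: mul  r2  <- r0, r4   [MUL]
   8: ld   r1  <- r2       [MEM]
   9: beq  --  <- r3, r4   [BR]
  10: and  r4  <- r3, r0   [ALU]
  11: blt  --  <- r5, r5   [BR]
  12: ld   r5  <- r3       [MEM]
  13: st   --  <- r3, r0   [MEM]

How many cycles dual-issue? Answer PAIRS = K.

#0 head=0: ld.MEM i0 RAW r0
#1 head=1: sub.ALU i1 RAW r3
#2 head=2: blt.BR;or.ALU i2&i3 dual
#3 head=4: st.MEM i4 no-port MEM/MEM
#4 head=5: ld.MEM i5 WAW r3
#5 head=6: sll.ALU;mul.MUL i6&i7 dual
#6 head=8: ld.MEM i8 no-port MEM/BR
#7 head=9: beq.BR;and.ALU i9&i10 dual
#8 head=11: blt.BR i11 no-port BR/MEM
#9 head=12: ld.MEM i12 no-port MEM/MEM
#10 head=13: st.MEM i13 tail

PAIRS = 3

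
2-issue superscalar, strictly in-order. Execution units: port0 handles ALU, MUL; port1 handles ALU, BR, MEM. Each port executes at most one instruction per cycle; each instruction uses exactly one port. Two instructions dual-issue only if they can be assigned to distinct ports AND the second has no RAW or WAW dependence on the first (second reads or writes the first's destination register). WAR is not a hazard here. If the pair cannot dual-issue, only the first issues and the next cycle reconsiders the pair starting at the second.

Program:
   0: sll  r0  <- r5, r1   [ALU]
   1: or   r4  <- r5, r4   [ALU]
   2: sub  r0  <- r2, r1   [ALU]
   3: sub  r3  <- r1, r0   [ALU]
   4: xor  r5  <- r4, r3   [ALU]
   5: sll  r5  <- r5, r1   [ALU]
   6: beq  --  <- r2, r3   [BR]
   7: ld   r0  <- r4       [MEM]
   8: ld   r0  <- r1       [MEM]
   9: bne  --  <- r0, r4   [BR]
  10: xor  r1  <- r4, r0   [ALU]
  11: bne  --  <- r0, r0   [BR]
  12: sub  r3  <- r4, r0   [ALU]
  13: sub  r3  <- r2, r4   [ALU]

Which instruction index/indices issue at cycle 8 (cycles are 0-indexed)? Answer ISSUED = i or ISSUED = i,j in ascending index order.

t=0 i0/i1:sll.ALU+or.ALU ; dual
t=1 i2:sub.ALU ; RAW r0
t=2 i3:sub.ALU ; RAW r3
t=3 i4:xor.ALU ; RAW+WAW r5
t=4 i5/i6:sll.ALU+beq.BR ; dual
t=5 i7:ld.MEM ; no-port MEM/MEM
t=6 i8:ld.MEM ; no-port MEM/BR
t=7 i9/i10:bne.BR+xor.ALU ; dual
t=8 i11/i12:bne.BR+sub.ALU ; dual
t=9 i13:sub.ALU ; tail

ISSUED = 11,12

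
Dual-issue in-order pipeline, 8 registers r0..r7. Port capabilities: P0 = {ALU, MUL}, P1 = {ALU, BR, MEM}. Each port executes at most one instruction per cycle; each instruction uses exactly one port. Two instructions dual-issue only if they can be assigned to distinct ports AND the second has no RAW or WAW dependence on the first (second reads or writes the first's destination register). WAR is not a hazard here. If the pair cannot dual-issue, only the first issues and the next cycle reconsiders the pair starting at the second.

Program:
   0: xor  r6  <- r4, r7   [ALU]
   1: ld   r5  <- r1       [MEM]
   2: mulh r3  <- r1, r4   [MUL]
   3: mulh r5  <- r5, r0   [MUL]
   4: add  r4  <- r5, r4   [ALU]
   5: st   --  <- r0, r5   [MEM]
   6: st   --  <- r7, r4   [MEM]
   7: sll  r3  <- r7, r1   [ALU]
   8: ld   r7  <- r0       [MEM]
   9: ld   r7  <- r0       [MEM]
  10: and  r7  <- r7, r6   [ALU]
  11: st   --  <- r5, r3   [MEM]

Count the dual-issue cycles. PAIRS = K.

PAIRS = 4

#0 head=0: xor;ld i0,i1 pair
#1 head=2: mulh i2 no-port MUL/MUL
#2 head=3: mulh i3 RAW r5
#3 head=4: add;st i4,i5 pair
#4 head=6: st;sll i6,i7 pair
#5 head=8: ld i8 no-port MEM/MEM
#6 head=9: ld i9 RAW+WAW r7
#7 head=10: and;st i10,i11 pair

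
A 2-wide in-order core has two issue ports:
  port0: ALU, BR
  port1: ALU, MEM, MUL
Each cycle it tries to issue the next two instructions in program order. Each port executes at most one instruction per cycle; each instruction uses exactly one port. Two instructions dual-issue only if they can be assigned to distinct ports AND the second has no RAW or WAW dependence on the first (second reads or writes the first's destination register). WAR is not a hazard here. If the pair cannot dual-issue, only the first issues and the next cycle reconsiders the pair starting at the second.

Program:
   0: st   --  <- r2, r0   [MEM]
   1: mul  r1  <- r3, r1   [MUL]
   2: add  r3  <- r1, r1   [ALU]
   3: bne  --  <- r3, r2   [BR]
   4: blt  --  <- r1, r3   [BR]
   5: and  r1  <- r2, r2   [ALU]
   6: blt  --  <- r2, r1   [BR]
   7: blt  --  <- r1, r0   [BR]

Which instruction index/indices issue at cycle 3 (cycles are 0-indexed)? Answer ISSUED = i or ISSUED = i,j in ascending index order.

#0 head=0: st i0 no-port MEM/MUL
#1 head=1: mul i1 RAW r1
#2 head=2: add i2 RAW r3
#3 head=3: bne i3 no-port BR/BR
#4 head=4: blt;and i4&i5 dual
#5 head=6: blt i6 no-port BR/BR
#6 head=7: blt i7 tail

ISSUED = 3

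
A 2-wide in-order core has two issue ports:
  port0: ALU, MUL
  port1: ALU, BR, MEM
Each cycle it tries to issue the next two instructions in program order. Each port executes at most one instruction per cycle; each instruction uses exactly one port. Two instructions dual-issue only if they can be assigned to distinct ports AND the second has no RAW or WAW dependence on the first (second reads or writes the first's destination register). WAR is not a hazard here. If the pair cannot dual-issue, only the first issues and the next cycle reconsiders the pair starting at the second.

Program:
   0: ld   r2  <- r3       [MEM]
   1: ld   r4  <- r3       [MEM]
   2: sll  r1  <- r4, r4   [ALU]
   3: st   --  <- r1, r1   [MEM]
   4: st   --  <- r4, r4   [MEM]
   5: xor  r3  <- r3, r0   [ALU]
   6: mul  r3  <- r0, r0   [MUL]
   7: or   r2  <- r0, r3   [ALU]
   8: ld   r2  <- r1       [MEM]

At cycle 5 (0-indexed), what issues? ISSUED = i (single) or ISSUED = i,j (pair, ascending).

ISSUED = 6

[0] i0  ld  -- no-port MEM/MEM
[1] i1  ld  -- RAW r4
[2] i2  sll  -- RAW r1
[3] i3  st  -- no-port MEM/MEM
[4] i4+i5  st/xor  -- 2-wide
[5] i6  mul  -- RAW r3
[6] i7  or  -- WAW r2
[7] i8  ld  -- tail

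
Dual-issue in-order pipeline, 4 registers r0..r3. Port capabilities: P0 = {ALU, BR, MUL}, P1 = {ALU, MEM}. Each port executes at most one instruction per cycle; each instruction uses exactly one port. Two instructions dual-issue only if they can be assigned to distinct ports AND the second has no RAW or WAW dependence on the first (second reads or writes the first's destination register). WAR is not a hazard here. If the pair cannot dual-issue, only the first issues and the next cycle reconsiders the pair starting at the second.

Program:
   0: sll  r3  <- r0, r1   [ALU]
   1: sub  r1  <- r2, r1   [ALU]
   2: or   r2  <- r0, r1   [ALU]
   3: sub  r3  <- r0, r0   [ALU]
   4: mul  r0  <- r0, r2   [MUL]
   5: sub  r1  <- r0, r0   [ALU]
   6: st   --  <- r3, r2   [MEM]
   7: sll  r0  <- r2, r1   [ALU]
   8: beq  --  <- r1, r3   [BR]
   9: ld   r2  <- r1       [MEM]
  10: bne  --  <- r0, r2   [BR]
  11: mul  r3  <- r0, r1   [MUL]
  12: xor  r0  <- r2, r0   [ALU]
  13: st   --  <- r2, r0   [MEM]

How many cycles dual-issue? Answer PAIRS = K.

PAIRS = 5

t=0 i0/i1:sll+sub ; dual
t=1 i2/i3:or+sub ; dual
t=2 i4:mul ; RAW r0
t=3 i5/i6:sub+st ; dual
t=4 i7/i8:sll+beq ; dual
t=5 i9:ld ; RAW r2
t=6 i10:bne ; no-port BR/MUL
t=7 i11/i12:mul+xor ; dual
t=8 i13:st ; tail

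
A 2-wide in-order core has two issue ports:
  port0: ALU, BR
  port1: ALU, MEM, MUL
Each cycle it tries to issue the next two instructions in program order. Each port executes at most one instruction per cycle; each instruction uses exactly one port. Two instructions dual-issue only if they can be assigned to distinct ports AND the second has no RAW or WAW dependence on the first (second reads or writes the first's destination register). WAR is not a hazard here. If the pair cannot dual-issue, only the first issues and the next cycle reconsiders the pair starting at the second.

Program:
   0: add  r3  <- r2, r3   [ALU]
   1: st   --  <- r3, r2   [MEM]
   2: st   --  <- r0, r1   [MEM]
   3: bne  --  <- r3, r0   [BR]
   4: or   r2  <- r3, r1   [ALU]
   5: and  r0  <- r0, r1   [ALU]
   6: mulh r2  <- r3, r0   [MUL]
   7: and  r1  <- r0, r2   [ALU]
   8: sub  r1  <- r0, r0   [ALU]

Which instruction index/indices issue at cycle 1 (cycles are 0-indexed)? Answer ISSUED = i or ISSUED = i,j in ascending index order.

ISSUED = 1

t=0 i0:add.ALU ; RAW r3
t=1 i1:st.MEM ; no-port MEM/MEM
t=2 i2&i3:st.MEM+bne.BR ; pair
t=3 i4&i5:or.ALU+and.ALU ; pair
t=4 i6:mulh.MUL ; RAW r2
t=5 i7:and.ALU ; WAW r1
t=6 i8:sub.ALU ; tail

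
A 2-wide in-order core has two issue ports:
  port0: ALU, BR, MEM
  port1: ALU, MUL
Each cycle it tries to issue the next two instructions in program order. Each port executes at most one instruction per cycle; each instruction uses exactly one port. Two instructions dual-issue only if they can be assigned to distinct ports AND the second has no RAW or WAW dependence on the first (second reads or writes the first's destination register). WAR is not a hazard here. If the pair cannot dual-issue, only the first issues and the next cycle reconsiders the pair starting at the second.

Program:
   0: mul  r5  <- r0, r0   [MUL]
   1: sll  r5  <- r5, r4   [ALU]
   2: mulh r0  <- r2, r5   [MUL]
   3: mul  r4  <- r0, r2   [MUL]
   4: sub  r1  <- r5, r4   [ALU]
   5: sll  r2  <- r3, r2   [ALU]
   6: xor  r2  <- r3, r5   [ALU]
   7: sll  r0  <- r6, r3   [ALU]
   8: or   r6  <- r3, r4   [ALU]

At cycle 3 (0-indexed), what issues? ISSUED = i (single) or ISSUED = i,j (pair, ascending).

  cy0 -> i0 (mul) RAW+WAW r5
  cy1 -> i1 (sll) RAW r5
  cy2 -> i2 (mulh) no-port MUL/MUL
  cy3 -> i3 (mul) RAW r4
  cy4 -> i4+i5 (sub/sll) dual
  cy5 -> i6+i7 (xor/sll) dual
  cy6 -> i8 (or) tail

ISSUED = 3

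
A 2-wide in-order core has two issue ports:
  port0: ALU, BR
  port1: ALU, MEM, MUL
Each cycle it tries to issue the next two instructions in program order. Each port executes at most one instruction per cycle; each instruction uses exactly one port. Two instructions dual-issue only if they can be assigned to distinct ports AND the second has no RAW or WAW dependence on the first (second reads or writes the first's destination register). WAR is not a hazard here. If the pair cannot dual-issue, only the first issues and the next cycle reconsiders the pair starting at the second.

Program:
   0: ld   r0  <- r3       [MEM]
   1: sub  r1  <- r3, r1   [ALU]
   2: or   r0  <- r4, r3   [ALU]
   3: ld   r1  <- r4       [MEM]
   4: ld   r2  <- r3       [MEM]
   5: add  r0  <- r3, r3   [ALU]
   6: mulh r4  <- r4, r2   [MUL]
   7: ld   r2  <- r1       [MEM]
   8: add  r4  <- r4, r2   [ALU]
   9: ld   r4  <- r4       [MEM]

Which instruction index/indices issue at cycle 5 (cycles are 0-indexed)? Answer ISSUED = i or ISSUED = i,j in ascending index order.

ISSUED = 8

c0: i0,i1 ld;sub  dual
c1: i2,i3 or;ld  dual
c2: i4,i5 ld;add  dual
c3: i6 mulh  no-port MUL/MEM
c4: i7 ld  RAW r2
c5: i8 add  RAW+WAW r4
c6: i9 ld  tail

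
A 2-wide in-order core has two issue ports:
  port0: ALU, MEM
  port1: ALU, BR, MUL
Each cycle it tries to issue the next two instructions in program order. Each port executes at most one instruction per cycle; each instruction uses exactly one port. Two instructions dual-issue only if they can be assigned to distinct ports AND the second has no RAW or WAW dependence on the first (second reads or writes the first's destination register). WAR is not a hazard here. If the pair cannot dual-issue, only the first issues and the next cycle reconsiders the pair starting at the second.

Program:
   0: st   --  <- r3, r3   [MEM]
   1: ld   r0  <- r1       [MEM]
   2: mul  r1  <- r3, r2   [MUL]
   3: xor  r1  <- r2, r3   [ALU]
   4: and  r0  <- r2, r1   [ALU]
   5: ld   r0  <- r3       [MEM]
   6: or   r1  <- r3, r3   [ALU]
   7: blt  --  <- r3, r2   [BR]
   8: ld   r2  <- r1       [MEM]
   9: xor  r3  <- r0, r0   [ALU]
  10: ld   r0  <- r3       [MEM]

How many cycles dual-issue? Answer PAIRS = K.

c0: i0 st  no-port MEM/MEM
c1: i1+i2 ld;mul  pair
c2: i3 xor  RAW r1
c3: i4 and  WAW r0
c4: i5+i6 ld;or  pair
c5: i7+i8 blt;ld  pair
c6: i9 xor  RAW r3
c7: i10 ld  tail

PAIRS = 3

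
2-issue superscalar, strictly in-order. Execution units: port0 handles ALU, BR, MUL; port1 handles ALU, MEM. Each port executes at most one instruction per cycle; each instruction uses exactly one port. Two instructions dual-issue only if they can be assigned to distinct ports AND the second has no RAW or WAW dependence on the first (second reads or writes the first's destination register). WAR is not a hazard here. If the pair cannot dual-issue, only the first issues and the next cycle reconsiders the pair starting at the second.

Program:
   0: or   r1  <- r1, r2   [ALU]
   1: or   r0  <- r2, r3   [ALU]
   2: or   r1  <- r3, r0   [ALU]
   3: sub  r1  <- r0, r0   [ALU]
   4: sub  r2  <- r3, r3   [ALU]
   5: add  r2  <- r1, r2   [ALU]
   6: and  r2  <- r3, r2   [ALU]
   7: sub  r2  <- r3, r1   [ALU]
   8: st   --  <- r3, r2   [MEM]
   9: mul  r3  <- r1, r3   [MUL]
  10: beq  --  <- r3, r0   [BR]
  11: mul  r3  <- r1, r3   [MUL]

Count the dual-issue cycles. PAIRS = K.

0. or or @i0,i1  | pair
1. or @i2  | WAW r1
2. sub sub @i3,i4  | pair
3. add @i5  | RAW+WAW r2
4. and @i6  | WAW r2
5. sub @i7  | RAW r2
6. st mul @i8,i9  | pair
7. beq @i10  | no-port BR/MUL
8. mul @i11  | tail

PAIRS = 3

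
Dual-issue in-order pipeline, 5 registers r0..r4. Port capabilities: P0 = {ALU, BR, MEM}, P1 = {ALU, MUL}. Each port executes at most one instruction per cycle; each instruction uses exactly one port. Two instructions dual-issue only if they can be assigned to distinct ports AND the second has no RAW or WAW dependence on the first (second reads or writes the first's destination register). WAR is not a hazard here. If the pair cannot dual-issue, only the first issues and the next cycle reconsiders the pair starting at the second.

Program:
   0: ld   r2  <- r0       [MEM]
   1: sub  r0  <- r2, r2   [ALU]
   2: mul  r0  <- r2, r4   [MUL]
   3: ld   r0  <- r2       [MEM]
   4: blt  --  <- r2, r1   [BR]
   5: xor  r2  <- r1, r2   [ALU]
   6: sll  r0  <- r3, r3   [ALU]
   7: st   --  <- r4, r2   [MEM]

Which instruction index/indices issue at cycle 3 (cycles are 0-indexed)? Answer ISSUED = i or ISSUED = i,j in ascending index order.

#0 head=0: ld i0 RAW r2
#1 head=1: sub i1 WAW r0
#2 head=2: mul i2 WAW r0
#3 head=3: ld i3 no-port MEM/BR
#4 head=4: blt xor i4&i5 dual
#5 head=6: sll st i6&i7 dual

ISSUED = 3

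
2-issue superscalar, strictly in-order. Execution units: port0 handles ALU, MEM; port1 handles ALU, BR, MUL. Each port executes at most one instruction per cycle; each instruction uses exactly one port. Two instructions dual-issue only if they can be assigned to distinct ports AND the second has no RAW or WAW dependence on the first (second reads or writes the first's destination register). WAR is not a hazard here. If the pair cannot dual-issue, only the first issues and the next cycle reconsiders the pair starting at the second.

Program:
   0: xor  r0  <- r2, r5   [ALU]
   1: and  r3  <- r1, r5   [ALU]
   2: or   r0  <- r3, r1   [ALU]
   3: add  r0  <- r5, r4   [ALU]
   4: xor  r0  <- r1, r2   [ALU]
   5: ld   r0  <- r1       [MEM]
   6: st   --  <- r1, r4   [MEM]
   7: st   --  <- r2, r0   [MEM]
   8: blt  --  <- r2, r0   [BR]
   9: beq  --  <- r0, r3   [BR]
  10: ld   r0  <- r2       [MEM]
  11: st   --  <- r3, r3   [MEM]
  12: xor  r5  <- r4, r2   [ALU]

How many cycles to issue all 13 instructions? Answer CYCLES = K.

0. xor+and @i0/i1  | dual
1. or @i2  | WAW r0
2. add @i3  | WAW r0
3. xor @i4  | WAW r0
4. ld @i5  | no-port MEM/MEM
5. st @i6  | no-port MEM/MEM
6. st+blt @i7/i8  | dual
7. beq+ld @i9/i10  | dual
8. st+xor @i11/i12  | dual

CYCLES = 9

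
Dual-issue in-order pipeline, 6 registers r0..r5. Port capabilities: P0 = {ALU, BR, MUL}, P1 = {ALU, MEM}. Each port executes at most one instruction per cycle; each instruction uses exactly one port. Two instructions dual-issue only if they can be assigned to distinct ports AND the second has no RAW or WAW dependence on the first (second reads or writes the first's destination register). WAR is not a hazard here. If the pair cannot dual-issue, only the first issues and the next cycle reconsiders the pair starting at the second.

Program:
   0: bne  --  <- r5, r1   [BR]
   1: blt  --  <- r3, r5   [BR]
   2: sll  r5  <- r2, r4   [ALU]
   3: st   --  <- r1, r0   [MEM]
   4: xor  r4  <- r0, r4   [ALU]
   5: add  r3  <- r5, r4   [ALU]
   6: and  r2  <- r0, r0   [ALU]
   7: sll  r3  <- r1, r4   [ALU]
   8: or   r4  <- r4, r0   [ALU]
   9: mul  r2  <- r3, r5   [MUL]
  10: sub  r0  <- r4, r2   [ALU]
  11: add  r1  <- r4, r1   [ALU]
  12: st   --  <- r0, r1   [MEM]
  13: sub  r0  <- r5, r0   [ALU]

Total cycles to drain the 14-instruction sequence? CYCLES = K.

CYCLES = 8

t=0 i0:bne.BR ; no-port BR/BR
t=1 i1&i2:blt.BR/sll.ALU ; 2-wide
t=2 i3&i4:st.MEM/xor.ALU ; 2-wide
t=3 i5&i6:add.ALU/and.ALU ; 2-wide
t=4 i7&i8:sll.ALU/or.ALU ; 2-wide
t=5 i9:mul.MUL ; RAW r2
t=6 i10&i11:sub.ALU/add.ALU ; 2-wide
t=7 i12&i13:st.MEM/sub.ALU ; 2-wide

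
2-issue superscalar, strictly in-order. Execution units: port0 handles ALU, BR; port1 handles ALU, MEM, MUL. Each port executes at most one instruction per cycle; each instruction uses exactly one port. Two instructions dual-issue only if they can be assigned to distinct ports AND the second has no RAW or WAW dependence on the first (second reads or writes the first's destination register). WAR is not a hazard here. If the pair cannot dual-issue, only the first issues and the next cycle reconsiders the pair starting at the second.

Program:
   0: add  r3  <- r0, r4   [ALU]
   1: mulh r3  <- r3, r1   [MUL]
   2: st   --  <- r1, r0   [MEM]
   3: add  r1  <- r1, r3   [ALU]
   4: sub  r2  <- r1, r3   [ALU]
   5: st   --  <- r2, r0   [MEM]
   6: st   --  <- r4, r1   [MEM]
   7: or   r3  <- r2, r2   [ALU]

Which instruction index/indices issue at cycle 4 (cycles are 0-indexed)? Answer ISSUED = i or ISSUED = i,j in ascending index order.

ISSUED = 5

  cy0 -> i0 (add) RAW+WAW r3
  cy1 -> i1 (mulh) no-port MUL/MEM
  cy2 -> i2,i3 (st add) pair
  cy3 -> i4 (sub) RAW r2
  cy4 -> i5 (st) no-port MEM/MEM
  cy5 -> i6,i7 (st or) pair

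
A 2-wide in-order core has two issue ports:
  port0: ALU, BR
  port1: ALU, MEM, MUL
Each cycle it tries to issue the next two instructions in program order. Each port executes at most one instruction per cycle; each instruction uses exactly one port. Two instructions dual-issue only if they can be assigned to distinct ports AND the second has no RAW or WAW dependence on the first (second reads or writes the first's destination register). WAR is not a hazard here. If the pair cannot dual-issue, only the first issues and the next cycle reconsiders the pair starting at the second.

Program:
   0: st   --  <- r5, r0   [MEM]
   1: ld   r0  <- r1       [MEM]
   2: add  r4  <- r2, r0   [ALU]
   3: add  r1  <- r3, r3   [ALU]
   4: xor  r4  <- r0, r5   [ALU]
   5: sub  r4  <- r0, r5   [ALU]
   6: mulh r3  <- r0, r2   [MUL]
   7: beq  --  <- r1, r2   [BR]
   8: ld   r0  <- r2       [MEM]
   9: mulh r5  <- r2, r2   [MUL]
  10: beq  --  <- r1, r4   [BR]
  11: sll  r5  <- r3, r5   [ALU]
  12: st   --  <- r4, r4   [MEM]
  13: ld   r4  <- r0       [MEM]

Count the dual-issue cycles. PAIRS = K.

c0: i0 st.MEM  no-port MEM/MEM
c1: i1 ld.MEM  RAW r0
c2: i2+i3 add.ALU add.ALU  dual
c3: i4 xor.ALU  WAW r4
c4: i5+i6 sub.ALU mulh.MUL  dual
c5: i7+i8 beq.BR ld.MEM  dual
c6: i9+i10 mulh.MUL beq.BR  dual
c7: i11+i12 sll.ALU st.MEM  dual
c8: i13 ld.MEM  tail

PAIRS = 5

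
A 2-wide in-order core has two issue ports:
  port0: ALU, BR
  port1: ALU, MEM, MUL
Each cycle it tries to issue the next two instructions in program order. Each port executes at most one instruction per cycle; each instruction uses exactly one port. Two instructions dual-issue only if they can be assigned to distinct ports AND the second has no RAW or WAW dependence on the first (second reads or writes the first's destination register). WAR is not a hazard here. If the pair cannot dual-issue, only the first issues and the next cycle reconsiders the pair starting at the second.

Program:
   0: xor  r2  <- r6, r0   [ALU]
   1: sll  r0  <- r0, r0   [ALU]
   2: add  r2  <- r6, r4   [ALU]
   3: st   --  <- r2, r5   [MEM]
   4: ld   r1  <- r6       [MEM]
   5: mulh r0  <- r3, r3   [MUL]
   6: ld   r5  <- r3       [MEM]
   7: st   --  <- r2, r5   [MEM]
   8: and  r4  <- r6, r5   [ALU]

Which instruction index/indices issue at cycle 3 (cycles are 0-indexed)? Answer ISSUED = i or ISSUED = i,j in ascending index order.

ISSUED = 4

c0: i0/i1 xor.ALU sll.ALU  2-wide
c1: i2 add.ALU  RAW r2
c2: i3 st.MEM  no-port MEM/MEM
c3: i4 ld.MEM  no-port MEM/MUL
c4: i5 mulh.MUL  no-port MUL/MEM
c5: i6 ld.MEM  no-port MEM/MEM
c6: i7/i8 st.MEM and.ALU  2-wide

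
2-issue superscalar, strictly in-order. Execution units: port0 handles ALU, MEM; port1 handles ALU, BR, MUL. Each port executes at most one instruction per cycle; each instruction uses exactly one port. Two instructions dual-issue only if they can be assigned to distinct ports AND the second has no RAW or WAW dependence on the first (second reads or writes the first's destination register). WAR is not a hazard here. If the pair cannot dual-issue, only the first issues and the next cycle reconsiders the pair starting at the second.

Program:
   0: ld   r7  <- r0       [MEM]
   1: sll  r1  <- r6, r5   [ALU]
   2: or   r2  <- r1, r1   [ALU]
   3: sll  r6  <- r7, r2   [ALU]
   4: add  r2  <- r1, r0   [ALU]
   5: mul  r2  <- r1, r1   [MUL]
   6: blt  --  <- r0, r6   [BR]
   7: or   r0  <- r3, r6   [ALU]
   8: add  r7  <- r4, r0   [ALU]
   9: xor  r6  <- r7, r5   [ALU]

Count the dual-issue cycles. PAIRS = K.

t=0 i0/i1:ld;sll ; dual
t=1 i2:or ; RAW r2
t=2 i3/i4:sll;add ; dual
t=3 i5:mul ; no-port MUL/BR
t=4 i6/i7:blt;or ; dual
t=5 i8:add ; RAW r7
t=6 i9:xor ; tail

PAIRS = 3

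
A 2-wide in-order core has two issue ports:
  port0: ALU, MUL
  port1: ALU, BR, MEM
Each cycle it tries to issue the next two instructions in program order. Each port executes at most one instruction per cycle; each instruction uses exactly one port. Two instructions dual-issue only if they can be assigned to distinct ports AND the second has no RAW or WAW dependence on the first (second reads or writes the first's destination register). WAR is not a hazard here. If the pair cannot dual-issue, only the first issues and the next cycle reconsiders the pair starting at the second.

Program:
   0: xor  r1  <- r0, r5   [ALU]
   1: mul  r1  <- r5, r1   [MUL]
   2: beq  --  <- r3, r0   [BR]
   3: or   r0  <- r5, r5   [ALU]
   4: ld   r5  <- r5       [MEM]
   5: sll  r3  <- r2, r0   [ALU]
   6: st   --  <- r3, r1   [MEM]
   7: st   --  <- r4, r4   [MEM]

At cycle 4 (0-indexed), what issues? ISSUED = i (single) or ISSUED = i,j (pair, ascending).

  cy0 -> i0 (xor.ALU) RAW+WAW r1
  cy1 -> i1&i2 (mul.MUL+beq.BR) pair
  cy2 -> i3&i4 (or.ALU+ld.MEM) pair
  cy3 -> i5 (sll.ALU) RAW r3
  cy4 -> i6 (st.MEM) no-port MEM/MEM
  cy5 -> i7 (st.MEM) tail

ISSUED = 6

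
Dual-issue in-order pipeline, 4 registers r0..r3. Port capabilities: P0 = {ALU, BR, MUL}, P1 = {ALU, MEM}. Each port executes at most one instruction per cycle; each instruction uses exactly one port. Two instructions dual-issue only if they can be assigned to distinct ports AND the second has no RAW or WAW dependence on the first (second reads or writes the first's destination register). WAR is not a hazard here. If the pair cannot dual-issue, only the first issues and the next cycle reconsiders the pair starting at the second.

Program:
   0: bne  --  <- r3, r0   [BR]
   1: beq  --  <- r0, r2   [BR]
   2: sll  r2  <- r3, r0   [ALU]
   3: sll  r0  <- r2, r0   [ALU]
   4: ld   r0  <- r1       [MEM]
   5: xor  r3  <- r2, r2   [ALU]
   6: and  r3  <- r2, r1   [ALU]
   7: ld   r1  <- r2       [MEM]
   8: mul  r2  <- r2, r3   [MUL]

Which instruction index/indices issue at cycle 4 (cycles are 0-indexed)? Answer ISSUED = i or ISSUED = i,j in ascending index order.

t=0 i0:bne ; no-port BR/BR
t=1 i1,i2:beq/sll ; pair
t=2 i3:sll ; WAW r0
t=3 i4,i5:ld/xor ; pair
t=4 i6,i7:and/ld ; pair
t=5 i8:mul ; tail

ISSUED = 6,7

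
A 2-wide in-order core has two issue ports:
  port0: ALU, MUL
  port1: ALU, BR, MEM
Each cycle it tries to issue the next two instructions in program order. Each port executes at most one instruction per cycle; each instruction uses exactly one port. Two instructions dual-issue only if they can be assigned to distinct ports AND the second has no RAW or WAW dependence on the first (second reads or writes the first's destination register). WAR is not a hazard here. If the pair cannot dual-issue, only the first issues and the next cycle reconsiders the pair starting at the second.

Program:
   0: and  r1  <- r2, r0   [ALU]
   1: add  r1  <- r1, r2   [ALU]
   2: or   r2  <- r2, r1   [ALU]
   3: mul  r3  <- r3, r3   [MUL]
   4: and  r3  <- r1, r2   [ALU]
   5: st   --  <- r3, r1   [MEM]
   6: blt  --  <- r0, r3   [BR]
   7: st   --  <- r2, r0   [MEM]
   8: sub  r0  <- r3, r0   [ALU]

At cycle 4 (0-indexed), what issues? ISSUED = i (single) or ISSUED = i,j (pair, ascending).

[0] i0  and.ALU  -- RAW+WAW r1
[1] i1  add.ALU  -- RAW r1
[2] i2,i3  or.ALU;mul.MUL  -- 2-wide
[3] i4  and.ALU  -- RAW r3
[4] i5  st.MEM  -- no-port MEM/BR
[5] i6  blt.BR  -- no-port BR/MEM
[6] i7,i8  st.MEM;sub.ALU  -- 2-wide

ISSUED = 5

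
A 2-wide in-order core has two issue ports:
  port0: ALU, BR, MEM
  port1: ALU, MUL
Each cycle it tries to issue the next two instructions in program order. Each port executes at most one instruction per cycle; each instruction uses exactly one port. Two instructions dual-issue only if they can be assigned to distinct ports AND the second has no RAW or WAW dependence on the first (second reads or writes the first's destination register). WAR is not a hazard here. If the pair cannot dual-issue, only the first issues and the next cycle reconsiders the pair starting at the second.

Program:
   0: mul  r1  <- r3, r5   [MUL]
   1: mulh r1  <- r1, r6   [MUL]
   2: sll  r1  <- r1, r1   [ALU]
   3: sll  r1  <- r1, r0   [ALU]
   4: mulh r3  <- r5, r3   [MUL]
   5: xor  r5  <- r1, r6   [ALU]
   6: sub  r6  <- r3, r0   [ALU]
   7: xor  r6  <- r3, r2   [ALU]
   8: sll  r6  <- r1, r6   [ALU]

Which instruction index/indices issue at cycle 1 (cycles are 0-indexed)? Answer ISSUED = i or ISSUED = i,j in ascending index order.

ISSUED = 1

0. mul @i0  | no-port MUL/MUL
1. mulh @i1  | RAW+WAW r1
2. sll @i2  | RAW+WAW r1
3. sll mulh @i3/i4  | dual
4. xor sub @i5/i6  | dual
5. xor @i7  | RAW+WAW r6
6. sll @i8  | tail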